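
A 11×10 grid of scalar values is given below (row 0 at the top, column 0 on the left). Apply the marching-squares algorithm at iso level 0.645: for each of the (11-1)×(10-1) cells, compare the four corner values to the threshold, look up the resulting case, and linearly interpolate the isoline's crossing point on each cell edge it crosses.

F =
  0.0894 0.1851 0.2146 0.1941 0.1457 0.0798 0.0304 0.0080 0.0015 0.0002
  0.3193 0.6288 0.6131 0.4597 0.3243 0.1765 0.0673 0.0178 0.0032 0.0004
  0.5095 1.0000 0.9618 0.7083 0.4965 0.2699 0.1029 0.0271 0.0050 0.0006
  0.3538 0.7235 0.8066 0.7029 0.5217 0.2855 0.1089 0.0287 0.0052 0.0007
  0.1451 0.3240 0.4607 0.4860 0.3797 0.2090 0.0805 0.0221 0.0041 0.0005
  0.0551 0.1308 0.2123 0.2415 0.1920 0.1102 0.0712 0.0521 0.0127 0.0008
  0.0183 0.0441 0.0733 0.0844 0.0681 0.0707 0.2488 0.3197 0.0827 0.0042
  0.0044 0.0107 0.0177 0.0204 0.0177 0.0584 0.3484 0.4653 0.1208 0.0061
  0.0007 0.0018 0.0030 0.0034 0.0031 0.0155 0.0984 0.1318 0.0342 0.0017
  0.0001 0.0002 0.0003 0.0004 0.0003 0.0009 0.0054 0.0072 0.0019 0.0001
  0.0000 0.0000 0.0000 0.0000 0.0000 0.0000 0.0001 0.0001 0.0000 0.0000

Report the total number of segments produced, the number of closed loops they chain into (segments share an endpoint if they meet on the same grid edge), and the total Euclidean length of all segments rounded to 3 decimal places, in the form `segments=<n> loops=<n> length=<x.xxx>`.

segments=10 loops=1 length=8.673

cell (1,0): code 0100 → (1.044,1.000)–(2.000,0.276)
cell (1,1): code 1100 → (1.091,2.000)–(1.044,1.000)
cell (1,2): code 1100 → (1.745,3.000)–(1.091,2.000)
cell (1,3): code 1000 → (2.000,3.299)–(1.745,3.000)
cell (2,0): code 0110 → (2.000,0.276)–(3.000,0.788)
cell (2,3): code 1001 → (3.000,3.320)–(2.000,3.299)
cell (3,0): code 0010 → (3.000,0.788)–(3.196,1.000)
cell (3,1): code 0011 → (3.196,1.000)–(3.467,2.000)
cell (3,2): code 0011 → (3.467,2.000)–(3.267,3.000)
cell (3,3): code 0001 → (3.267,3.000)–(3.000,3.320)
total: 10 segments, chained into 1 closed loop(s), length Σ = 8.672842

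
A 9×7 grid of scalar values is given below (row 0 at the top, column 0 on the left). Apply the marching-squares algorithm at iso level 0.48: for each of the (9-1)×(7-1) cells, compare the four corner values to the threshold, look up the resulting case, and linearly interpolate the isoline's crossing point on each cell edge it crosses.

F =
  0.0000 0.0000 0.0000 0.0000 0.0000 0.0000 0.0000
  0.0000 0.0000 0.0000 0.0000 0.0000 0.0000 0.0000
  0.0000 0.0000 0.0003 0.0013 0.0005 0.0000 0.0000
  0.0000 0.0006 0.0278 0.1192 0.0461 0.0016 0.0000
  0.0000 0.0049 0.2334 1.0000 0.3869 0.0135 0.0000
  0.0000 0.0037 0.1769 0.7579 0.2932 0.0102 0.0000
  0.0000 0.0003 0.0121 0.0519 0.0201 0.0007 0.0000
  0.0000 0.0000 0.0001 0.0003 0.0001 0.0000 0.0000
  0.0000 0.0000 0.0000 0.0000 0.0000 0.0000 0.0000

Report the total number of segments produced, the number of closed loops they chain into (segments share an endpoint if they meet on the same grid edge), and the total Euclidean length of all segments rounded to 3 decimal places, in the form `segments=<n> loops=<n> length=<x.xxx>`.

segments=6 loops=1 length=5.319

cell (3,2): code 0100 → (3.410,3.000)–(4.000,2.322)
cell (3,3): code 1000 → (4.000,3.848)–(3.410,3.000)
cell (4,2): code 0110 → (4.000,2.322)–(5.000,2.522)
cell (4,3): code 1001 → (5.000,3.598)–(4.000,3.848)
cell (5,2): code 0010 → (5.000,2.522)–(5.394,3.000)
cell (5,3): code 0001 → (5.394,3.000)–(5.000,3.598)
total: 6 segments, chained into 1 closed loop(s), length Σ = 5.318652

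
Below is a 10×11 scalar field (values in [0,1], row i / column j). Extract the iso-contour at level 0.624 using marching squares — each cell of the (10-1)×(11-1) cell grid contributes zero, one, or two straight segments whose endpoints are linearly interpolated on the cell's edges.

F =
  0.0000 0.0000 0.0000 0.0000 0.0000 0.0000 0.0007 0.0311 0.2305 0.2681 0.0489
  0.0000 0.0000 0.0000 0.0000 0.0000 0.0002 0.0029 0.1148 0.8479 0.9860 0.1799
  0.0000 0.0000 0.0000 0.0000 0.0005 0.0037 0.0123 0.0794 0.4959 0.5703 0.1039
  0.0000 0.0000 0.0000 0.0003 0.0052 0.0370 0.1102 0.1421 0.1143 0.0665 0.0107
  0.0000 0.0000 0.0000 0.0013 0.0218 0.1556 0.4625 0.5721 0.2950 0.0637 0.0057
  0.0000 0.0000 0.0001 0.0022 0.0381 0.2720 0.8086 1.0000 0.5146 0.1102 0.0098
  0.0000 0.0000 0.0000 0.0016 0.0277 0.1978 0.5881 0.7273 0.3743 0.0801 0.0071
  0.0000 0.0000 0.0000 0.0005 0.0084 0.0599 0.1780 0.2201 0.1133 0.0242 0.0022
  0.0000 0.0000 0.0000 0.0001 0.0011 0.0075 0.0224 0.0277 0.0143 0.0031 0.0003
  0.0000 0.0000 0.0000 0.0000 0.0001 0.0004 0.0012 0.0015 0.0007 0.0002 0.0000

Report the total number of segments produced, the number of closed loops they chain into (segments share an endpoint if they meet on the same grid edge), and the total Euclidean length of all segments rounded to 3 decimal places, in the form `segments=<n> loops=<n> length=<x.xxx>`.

segments=14 loops=2 length=11.182

cell (0,7): code 0100 → (0.637,8.000)–(1.000,7.695)
cell (0,8): code 1100 → (0.496,9.000)–(0.637,8.000)
cell (0,9): code 1000 → (1.000,9.449)–(0.496,9.000)
cell (1,7): code 0010 → (1.000,7.695)–(1.636,8.000)
cell (1,8): code 0011 → (1.636,8.000)–(1.871,9.000)
cell (1,9): code 0001 → (1.871,9.000)–(1.000,9.449)
cell (4,5): code 0100 → (4.467,6.000)–(5.000,5.656)
cell (4,6): code 1100 → (4.121,7.000)–(4.467,6.000)
cell (4,7): code 1000 → (5.000,7.775)–(4.121,7.000)
cell (5,5): code 0010 → (5.000,5.656)–(5.837,6.000)
cell (5,6): code 0111 → (5.837,6.000)–(6.000,6.258)
cell (5,7): code 1001 → (6.000,7.293)–(5.000,7.775)
cell (6,6): code 0010 → (6.000,6.258)–(6.204,7.000)
cell (6,7): code 0001 → (6.204,7.000)–(6.000,7.293)
total: 14 segments, chained into 2 closed loop(s), length Σ = 11.182219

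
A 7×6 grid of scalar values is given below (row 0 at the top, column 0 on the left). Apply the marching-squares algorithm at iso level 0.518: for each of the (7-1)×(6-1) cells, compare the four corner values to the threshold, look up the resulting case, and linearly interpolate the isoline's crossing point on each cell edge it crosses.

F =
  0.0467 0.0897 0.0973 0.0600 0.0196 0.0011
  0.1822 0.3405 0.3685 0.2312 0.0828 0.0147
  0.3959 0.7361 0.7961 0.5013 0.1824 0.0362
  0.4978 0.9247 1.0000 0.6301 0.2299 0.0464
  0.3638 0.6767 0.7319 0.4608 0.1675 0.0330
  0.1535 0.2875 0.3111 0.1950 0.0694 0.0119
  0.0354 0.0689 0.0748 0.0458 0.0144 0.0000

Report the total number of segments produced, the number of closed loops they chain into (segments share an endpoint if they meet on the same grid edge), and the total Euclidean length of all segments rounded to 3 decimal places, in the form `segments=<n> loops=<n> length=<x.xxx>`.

segments=12 loops=1 length=9.906

cell (1,0): code 0100 → (1.449,1.000)–(2.000,0.359)
cell (1,1): code 1100 → (1.350,2.000)–(1.449,1.000)
cell (1,2): code 1000 → (2.000,2.943)–(1.350,2.000)
cell (2,0): code 0110 → (2.000,0.359)–(3.000,0.047)
cell (2,2): code 1101 → (2.130,3.000)–(2.000,2.943)
cell (2,3): code 1000 → (3.000,3.280)–(2.130,3.000)
cell (3,0): code 0110 → (3.000,0.047)–(4.000,0.493)
cell (3,2): code 1011 → (4.000,2.789)–(3.662,3.000)
cell (3,3): code 0001 → (3.662,3.000)–(3.000,3.280)
cell (4,0): code 0010 → (4.000,0.493)–(4.408,1.000)
cell (4,1): code 0011 → (4.408,1.000)–(4.508,2.000)
cell (4,2): code 0001 → (4.508,2.000)–(4.000,2.789)
total: 12 segments, chained into 1 closed loop(s), length Σ = 9.905896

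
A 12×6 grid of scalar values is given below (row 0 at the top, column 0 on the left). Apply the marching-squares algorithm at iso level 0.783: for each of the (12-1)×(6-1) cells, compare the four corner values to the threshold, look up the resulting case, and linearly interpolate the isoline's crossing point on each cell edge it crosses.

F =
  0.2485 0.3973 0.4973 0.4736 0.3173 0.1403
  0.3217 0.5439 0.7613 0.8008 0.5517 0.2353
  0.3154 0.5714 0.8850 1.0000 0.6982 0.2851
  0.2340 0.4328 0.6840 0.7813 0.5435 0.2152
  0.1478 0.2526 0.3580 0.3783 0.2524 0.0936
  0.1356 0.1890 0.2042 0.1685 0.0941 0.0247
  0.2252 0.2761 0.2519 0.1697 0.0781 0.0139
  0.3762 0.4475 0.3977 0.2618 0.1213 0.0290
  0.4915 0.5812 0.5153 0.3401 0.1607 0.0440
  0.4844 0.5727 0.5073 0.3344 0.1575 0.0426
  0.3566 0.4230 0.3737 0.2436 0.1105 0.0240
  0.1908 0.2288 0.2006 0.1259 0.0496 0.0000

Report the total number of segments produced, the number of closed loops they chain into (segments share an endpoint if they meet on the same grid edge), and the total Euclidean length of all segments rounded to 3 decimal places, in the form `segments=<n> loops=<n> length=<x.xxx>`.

segments=8 loops=1 length=6.138

cell (0,2): code 0100 → (0.946,3.000)–(1.000,2.549)
cell (0,3): code 1000 → (1.000,3.071)–(0.946,3.000)
cell (1,1): code 0100 → (1.175,2.000)–(2.000,1.675)
cell (1,2): code 1110 → (1.000,2.549)–(1.175,2.000)
cell (1,3): code 1001 → (2.000,3.719)–(1.000,3.071)
cell (2,1): code 0010 → (2.000,1.675)–(2.507,2.000)
cell (2,2): code 0011 → (2.507,2.000)–(2.992,3.000)
cell (2,3): code 0001 → (2.992,3.000)–(2.000,3.719)
total: 8 segments, chained into 1 closed loop(s), length Σ = 6.137588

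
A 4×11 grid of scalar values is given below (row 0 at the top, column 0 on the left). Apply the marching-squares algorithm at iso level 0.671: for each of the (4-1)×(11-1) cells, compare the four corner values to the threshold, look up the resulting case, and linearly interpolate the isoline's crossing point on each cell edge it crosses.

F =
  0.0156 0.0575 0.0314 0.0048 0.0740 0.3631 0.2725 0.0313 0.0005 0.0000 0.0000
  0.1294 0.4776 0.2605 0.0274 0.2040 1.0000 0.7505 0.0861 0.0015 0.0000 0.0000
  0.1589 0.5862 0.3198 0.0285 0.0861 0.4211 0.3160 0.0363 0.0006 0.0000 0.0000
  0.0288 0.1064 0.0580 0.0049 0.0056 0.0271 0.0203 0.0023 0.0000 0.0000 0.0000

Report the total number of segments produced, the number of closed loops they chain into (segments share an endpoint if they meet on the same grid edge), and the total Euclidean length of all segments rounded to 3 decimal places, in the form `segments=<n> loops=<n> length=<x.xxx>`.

cell (0,4): code 0100 → (0.483,5.000)–(1.000,4.587)
cell (0,5): code 1100 → (0.834,6.000)–(0.483,5.000)
cell (0,6): code 1000 → (1.000,6.120)–(0.834,6.000)
cell (1,4): code 0010 → (1.000,4.587)–(1.568,5.000)
cell (1,5): code 0011 → (1.568,5.000)–(1.183,6.000)
cell (1,6): code 0001 → (1.183,6.000)–(1.000,6.120)
total: 6 segments, chained into 1 closed loop(s), length Σ = 3.919039

segments=6 loops=1 length=3.919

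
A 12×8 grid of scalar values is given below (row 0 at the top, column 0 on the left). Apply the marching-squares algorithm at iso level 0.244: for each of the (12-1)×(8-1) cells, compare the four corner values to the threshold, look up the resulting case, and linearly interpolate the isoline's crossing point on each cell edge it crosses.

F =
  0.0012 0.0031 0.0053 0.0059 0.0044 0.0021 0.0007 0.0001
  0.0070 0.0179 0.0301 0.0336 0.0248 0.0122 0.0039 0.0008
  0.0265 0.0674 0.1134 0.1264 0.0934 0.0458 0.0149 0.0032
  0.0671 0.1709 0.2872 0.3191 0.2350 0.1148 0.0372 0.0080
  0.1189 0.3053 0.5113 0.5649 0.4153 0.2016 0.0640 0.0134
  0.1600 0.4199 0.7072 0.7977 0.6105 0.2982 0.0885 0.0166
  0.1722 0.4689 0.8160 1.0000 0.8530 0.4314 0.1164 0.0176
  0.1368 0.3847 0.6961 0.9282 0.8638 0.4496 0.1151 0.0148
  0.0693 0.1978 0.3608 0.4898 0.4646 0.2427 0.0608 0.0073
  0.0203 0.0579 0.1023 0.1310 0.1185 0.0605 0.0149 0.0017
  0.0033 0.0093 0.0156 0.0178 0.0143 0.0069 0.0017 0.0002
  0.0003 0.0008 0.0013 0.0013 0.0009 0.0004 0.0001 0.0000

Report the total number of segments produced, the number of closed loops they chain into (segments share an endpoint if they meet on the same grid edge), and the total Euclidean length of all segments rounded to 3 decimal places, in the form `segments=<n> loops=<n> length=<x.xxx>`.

cell (2,1): code 0100 → (2.751,2.000)–(3.000,1.629)
cell (2,2): code 1100 → (2.610,3.000)–(2.751,2.000)
cell (2,3): code 1000 → (3.000,3.893)–(2.610,3.000)
cell (3,0): code 0100 → (3.544,1.000)–(4.000,0.671)
cell (3,1): code 1110 → (3.000,1.629)–(3.544,1.000)
cell (3,3): code 1101 → (3.050,4.000)–(3.000,3.893)
cell (3,4): code 1000 → (4.000,4.802)–(3.050,4.000)
cell (4,0): code 0110 → (4.000,0.671)–(5.000,0.323)
cell (4,4): code 1101 → (4.439,5.000)–(4.000,4.802)
cell (4,5): code 1000 → (5.000,5.258)–(4.439,5.000)
cell (5,0): code 0110 → (5.000,0.323)–(6.000,0.242)
cell (5,5): code 1001 → (6.000,5.595)–(5.000,5.258)
cell (6,0): code 0110 → (6.000,0.242)–(7.000,0.432)
cell (6,5): code 1001 → (7.000,5.615)–(6.000,5.595)
cell (7,0): code 0010 → (7.000,0.432)–(7.753,1.000)
cell (7,1): code 0111 → (7.753,1.000)–(8.000,1.283)
cell (7,4): code 1011 → (8.000,4.994)–(7.994,5.000)
cell (7,5): code 0001 → (7.994,5.000)–(7.000,5.615)
cell (8,1): code 0010 → (8.000,1.283)–(8.452,2.000)
cell (8,2): code 0011 → (8.452,2.000)–(8.685,3.000)
cell (8,3): code 0011 → (8.685,3.000)–(8.637,4.000)
cell (8,4): code 0001 → (8.637,4.000)–(8.000,4.994)
total: 22 segments, chained into 1 closed loop(s), length Σ = 17.972539

segments=22 loops=1 length=17.973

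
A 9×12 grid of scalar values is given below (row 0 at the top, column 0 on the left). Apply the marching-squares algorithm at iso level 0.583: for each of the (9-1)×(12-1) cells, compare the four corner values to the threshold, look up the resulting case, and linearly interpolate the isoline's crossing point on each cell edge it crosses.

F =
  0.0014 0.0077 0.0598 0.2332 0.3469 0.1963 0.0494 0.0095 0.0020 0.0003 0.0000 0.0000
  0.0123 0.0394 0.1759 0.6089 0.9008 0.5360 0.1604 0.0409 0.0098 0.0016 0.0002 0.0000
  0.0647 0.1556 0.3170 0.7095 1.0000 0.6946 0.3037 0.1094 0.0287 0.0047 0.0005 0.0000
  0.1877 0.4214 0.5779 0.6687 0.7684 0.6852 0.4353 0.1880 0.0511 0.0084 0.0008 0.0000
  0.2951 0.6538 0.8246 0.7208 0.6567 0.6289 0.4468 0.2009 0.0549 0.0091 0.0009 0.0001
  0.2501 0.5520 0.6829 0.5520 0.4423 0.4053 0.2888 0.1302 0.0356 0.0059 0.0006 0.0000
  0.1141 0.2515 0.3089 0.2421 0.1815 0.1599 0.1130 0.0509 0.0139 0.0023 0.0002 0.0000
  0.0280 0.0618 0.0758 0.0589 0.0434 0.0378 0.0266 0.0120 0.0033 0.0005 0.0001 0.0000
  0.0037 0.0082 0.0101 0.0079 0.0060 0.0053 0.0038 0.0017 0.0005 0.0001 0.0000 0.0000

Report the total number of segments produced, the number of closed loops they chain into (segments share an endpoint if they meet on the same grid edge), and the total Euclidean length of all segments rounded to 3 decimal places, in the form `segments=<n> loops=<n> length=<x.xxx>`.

cell (0,2): code 0100 → (0.931,3.000)–(1.000,2.940)
cell (0,3): code 1100 → (0.426,4.000)–(0.931,3.000)
cell (0,4): code 1000 → (1.000,4.871)–(0.426,4.000)
cell (1,2): code 0110 → (1.000,2.940)–(2.000,2.678)
cell (1,4): code 1101 → (1.296,5.000)–(1.000,4.871)
cell (1,5): code 1000 → (2.000,5.285)–(1.296,5.000)
cell (2,2): code 0110 → (2.000,2.678)–(3.000,2.056)
cell (2,5): code 1001 → (3.000,5.409)–(2.000,5.285)
cell (3,0): code 0100 → (3.695,1.000)–(4.000,0.803)
cell (3,1): code 1100 → (3.021,2.000)–(3.695,1.000)
cell (3,2): code 1110 → (3.000,2.056)–(3.021,2.000)
cell (3,5): code 1001 → (4.000,5.252)–(3.000,5.409)
cell (4,0): code 0010 → (4.000,0.803)–(4.695,1.000)
cell (4,1): code 0111 → (4.695,1.000)–(5.000,1.237)
cell (4,2): code 1011 → (5.000,2.763)–(4.816,3.000)
cell (4,3): code 0011 → (4.816,3.000)–(4.344,4.000)
cell (4,4): code 0011 → (4.344,4.000)–(4.205,5.000)
cell (4,5): code 0001 → (4.205,5.000)–(4.000,5.252)
cell (5,1): code 0010 → (5.000,1.237)–(5.267,2.000)
cell (5,2): code 0001 → (5.267,2.000)–(5.000,2.763)
total: 20 segments, chained into 1 closed loop(s), length Σ = 14.663594

segments=20 loops=1 length=14.664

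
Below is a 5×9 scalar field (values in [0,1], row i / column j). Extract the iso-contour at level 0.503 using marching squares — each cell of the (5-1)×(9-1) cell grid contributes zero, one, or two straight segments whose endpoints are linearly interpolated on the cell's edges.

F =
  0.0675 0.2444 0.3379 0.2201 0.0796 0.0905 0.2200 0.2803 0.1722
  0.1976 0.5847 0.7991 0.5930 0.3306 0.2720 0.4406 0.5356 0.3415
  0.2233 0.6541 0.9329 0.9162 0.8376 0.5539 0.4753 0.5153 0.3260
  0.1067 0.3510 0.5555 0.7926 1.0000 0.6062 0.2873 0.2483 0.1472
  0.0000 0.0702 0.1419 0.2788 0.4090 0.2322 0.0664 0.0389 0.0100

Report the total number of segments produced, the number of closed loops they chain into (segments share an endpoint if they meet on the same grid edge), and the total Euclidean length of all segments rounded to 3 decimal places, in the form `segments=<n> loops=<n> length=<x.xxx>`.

segments=22 loops=2 length=15.945

cell (0,0): code 0100 → (0.760,1.000)–(1.000,0.789)
cell (0,1): code 1100 → (0.358,2.000)–(0.760,1.000)
cell (0,2): code 1100 → (0.759,3.000)–(0.358,2.000)
cell (0,3): code 1000 → (1.000,3.343)–(0.759,3.000)
cell (0,6): code 0100 → (0.872,7.000)–(1.000,6.657)
cell (0,7): code 1000 → (1.000,7.168)–(0.872,7.000)
cell (1,0): code 0110 → (1.000,0.789)–(2.000,0.649)
cell (1,3): code 1101 → (1.340,4.000)–(1.000,3.343)
cell (1,4): code 1100 → (1.819,5.000)–(1.340,4.000)
cell (1,5): code 1000 → (2.000,5.648)–(1.819,5.000)
cell (1,6): code 0110 → (1.000,6.657)–(2.000,6.693)
cell (1,7): code 1001 → (2.000,7.065)–(1.000,7.168)
cell (2,0): code 0010 → (2.000,0.649)–(2.499,1.000)
cell (2,1): code 0111 → (2.499,1.000)–(3.000,1.743)
cell (2,5): code 1001 → (3.000,5.324)–(2.000,5.648)
cell (2,6): code 0010 → (2.000,6.693)–(2.046,7.000)
cell (2,7): code 0001 → (2.046,7.000)–(2.000,7.065)
cell (3,1): code 0010 → (3.000,1.743)–(3.127,2.000)
cell (3,2): code 0011 → (3.127,2.000)–(3.564,3.000)
cell (3,3): code 0011 → (3.564,3.000)–(3.841,4.000)
cell (3,4): code 0011 → (3.841,4.000)–(3.276,5.000)
cell (3,5): code 0001 → (3.276,5.000)–(3.000,5.324)
total: 22 segments, chained into 2 closed loop(s), length Σ = 15.945016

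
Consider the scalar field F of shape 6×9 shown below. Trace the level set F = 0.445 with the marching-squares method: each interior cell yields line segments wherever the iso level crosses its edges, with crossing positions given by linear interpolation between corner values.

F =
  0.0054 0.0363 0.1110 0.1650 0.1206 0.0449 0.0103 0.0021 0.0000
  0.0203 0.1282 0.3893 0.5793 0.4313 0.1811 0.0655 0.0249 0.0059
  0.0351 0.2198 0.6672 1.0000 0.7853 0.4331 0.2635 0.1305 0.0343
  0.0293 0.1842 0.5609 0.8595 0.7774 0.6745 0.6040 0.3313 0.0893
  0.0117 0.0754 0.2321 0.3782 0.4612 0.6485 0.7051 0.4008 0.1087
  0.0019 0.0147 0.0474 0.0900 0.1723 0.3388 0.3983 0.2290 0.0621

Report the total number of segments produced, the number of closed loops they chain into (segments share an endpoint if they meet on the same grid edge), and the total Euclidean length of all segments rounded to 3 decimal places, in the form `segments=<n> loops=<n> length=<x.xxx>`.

segments=18 loops=1 length=14.471

cell (0,2): code 0100 → (0.676,3.000)–(1.000,2.293)
cell (0,3): code 1000 → (1.000,3.907)–(0.676,3.000)
cell (1,1): code 0100 → (1.200,2.000)–(2.000,1.503)
cell (1,2): code 1110 → (1.000,2.293)–(1.200,2.000)
cell (1,3): code 1101 → (1.039,4.000)–(1.000,3.907)
cell (1,4): code 1000 → (2.000,4.966)–(1.039,4.000)
cell (2,1): code 0110 → (2.000,1.503)–(3.000,1.692)
cell (2,4): code 1101 → (2.049,5.000)–(2.000,4.966)
cell (2,5): code 1100 → (2.533,6.000)–(2.049,5.000)
cell (2,6): code 1000 → (3.000,6.583)–(2.533,6.000)
cell (3,1): code 0010 → (3.000,1.692)–(3.352,2.000)
cell (3,2): code 0011 → (3.352,2.000)–(3.861,3.000)
cell (3,3): code 0111 → (3.861,3.000)–(4.000,3.805)
cell (3,6): code 1001 → (4.000,6.855)–(3.000,6.583)
cell (4,3): code 0010 → (4.000,3.805)–(4.056,4.000)
cell (4,4): code 0011 → (4.056,4.000)–(4.657,5.000)
cell (4,5): code 0011 → (4.657,5.000)–(4.848,6.000)
cell (4,6): code 0001 → (4.848,6.000)–(4.000,6.855)
total: 18 segments, chained into 1 closed loop(s), length Σ = 14.470703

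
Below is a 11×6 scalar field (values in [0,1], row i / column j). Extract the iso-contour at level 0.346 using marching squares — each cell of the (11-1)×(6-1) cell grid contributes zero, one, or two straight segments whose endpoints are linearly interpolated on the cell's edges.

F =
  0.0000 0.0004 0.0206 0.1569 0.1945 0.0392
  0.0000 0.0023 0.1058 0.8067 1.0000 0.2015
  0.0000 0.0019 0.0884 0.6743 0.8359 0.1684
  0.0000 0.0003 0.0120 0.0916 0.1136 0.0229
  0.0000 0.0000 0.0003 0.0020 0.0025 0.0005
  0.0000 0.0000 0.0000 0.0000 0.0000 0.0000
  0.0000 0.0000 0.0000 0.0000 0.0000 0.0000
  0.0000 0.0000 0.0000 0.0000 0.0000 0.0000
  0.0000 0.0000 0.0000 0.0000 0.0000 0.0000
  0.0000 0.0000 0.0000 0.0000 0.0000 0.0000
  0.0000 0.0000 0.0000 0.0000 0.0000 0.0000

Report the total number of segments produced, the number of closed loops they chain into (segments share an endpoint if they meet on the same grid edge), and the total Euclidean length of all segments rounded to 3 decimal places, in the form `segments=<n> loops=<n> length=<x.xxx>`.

cell (0,2): code 0100 → (0.291,3.000)–(1.000,2.343)
cell (0,3): code 1100 → (0.188,4.000)–(0.291,3.000)
cell (0,4): code 1000 → (1.000,4.819)–(0.188,4.000)
cell (1,2): code 0110 → (1.000,2.343)–(2.000,2.440)
cell (1,4): code 1001 → (2.000,4.734)–(1.000,4.819)
cell (2,2): code 0010 → (2.000,2.440)–(2.563,3.000)
cell (2,3): code 0011 → (2.563,3.000)–(2.678,4.000)
cell (2,4): code 0001 → (2.678,4.000)–(2.000,4.734)
total: 8 segments, chained into 1 closed loop(s), length Σ = 7.934182

segments=8 loops=1 length=7.934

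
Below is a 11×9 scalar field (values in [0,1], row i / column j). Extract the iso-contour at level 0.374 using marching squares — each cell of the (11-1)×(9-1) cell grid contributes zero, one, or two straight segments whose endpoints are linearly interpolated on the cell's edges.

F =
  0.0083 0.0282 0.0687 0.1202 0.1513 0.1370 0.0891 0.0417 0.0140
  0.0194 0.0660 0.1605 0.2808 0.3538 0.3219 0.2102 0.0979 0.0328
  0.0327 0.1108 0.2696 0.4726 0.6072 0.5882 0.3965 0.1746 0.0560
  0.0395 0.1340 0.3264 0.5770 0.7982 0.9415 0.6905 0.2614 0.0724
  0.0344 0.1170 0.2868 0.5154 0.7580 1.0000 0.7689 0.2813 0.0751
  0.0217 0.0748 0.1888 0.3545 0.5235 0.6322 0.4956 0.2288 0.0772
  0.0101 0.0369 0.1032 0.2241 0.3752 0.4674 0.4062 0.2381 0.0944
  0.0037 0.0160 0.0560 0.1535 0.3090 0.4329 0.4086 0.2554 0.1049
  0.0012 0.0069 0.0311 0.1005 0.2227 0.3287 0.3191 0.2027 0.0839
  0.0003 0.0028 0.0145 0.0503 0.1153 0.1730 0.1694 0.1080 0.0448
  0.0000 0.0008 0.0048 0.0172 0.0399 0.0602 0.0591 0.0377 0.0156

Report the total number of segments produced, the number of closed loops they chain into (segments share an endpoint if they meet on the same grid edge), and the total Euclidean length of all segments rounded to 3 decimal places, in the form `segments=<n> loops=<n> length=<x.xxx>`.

segments=20 loops=1 length=17.422

cell (1,2): code 0100 → (1.486,3.000)–(2.000,2.514)
cell (1,3): code 1100 → (1.080,4.000)–(1.486,3.000)
cell (1,4): code 1100 → (1.196,5.000)–(1.080,4.000)
cell (1,5): code 1100 → (1.879,6.000)–(1.196,5.000)
cell (1,6): code 1000 → (2.000,6.101)–(1.879,6.000)
cell (2,2): code 0110 → (2.000,2.514)–(3.000,2.190)
cell (2,6): code 1001 → (3.000,6.738)–(2.000,6.101)
cell (3,2): code 0110 → (3.000,2.190)–(4.000,2.381)
cell (3,6): code 1001 → (4.000,6.810)–(3.000,6.738)
cell (4,2): code 0010 → (4.000,2.381)–(4.879,3.000)
cell (4,3): code 0111 → (4.879,3.000)–(5.000,3.115)
cell (4,6): code 1001 → (5.000,6.456)–(4.000,6.810)
cell (5,3): code 0110 → (5.000,3.115)–(6.000,3.992)
cell (5,6): code 1001 → (6.000,6.192)–(5.000,6.456)
cell (6,3): code 0010 → (6.000,3.992)–(6.018,4.000)
cell (6,4): code 0111 → (6.018,4.000)–(7.000,4.525)
cell (6,6): code 1001 → (7.000,6.226)–(6.000,6.192)
cell (7,4): code 0010 → (7.000,4.525)–(7.565,5.000)
cell (7,5): code 0011 → (7.565,5.000)–(7.387,6.000)
cell (7,6): code 0001 → (7.387,6.000)–(7.000,6.226)
total: 20 segments, chained into 1 closed loop(s), length Σ = 17.422388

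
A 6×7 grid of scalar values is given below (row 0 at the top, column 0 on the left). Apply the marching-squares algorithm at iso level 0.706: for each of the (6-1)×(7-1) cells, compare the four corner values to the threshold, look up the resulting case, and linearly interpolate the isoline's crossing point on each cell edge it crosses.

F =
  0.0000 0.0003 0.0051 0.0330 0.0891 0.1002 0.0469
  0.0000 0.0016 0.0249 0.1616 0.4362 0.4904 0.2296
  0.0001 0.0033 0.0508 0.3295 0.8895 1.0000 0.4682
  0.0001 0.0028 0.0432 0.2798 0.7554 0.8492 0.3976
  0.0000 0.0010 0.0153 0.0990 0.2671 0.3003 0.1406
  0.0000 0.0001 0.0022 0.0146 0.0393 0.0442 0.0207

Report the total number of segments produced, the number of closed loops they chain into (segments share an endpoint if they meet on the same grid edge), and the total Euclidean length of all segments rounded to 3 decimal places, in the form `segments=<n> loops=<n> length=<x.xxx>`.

segments=8 loops=1 length=5.955

cell (1,3): code 0100 → (1.595,4.000)–(2.000,3.672)
cell (1,4): code 1100 → (1.423,5.000)–(1.595,4.000)
cell (1,5): code 1000 → (2.000,5.553)–(1.423,5.000)
cell (2,3): code 0110 → (2.000,3.672)–(3.000,3.896)
cell (2,5): code 1001 → (3.000,5.317)–(2.000,5.553)
cell (3,3): code 0010 → (3.000,3.896)–(3.101,4.000)
cell (3,4): code 0011 → (3.101,4.000)–(3.261,5.000)
cell (3,5): code 0001 → (3.261,5.000)–(3.000,5.317)
total: 8 segments, chained into 1 closed loop(s), length Σ = 5.955001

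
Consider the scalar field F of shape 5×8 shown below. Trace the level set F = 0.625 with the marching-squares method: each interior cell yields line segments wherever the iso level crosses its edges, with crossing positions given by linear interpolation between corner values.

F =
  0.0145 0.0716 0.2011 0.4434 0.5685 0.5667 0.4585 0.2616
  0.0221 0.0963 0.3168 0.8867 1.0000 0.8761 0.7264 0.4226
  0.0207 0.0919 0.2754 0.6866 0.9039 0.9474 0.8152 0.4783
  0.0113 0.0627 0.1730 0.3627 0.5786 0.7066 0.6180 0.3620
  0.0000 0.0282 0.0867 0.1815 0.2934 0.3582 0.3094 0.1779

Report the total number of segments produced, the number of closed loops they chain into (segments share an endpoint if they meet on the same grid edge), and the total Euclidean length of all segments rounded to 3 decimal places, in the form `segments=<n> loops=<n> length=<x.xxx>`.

cell (0,2): code 0100 → (0.410,3.000)–(1.000,2.541)
cell (0,3): code 1100 → (0.131,4.000)–(0.410,3.000)
cell (0,4): code 1100 → (0.188,5.000)–(0.131,4.000)
cell (0,5): code 1100 → (0.622,6.000)–(0.188,5.000)
cell (0,6): code 1000 → (1.000,6.334)–(0.622,6.000)
cell (1,2): code 0110 → (1.000,2.541)–(2.000,2.850)
cell (1,6): code 1001 → (2.000,6.565)–(1.000,6.334)
cell (2,2): code 0010 → (2.000,2.850)–(2.190,3.000)
cell (2,3): code 0011 → (2.190,3.000)–(2.857,4.000)
cell (2,4): code 0111 → (2.857,4.000)–(3.000,4.362)
cell (2,5): code 1011 → (3.000,5.921)–(2.965,6.000)
cell (2,6): code 0001 → (2.965,6.000)–(2.000,6.565)
cell (3,4): code 0010 → (3.000,4.362)–(3.234,5.000)
cell (3,5): code 0001 → (3.234,5.000)–(3.000,5.921)
total: 14 segments, chained into 1 closed loop(s), length Σ = 11.122582

segments=14 loops=1 length=11.123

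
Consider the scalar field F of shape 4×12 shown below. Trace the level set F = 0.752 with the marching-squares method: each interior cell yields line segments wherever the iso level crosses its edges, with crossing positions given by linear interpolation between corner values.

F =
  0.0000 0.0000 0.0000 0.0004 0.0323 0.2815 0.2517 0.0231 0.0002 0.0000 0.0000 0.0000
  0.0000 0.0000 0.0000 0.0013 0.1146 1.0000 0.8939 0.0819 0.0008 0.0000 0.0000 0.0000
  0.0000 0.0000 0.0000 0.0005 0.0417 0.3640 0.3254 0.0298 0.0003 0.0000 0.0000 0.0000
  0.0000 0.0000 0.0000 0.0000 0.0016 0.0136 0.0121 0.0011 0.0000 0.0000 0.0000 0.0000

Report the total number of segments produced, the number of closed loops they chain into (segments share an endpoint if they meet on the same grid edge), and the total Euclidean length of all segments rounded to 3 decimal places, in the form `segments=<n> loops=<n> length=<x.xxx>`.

cell (0,4): code 0100 → (0.655,5.000)–(1.000,4.720)
cell (0,5): code 1100 → (0.779,6.000)–(0.655,5.000)
cell (0,6): code 1000 → (1.000,6.175)–(0.779,6.000)
cell (1,4): code 0010 → (1.000,4.720)–(1.390,5.000)
cell (1,5): code 0011 → (1.390,5.000)–(1.250,6.000)
cell (1,6): code 0001 → (1.250,6.000)–(1.000,6.175)
total: 6 segments, chained into 1 closed loop(s), length Σ = 3.528519

segments=6 loops=1 length=3.529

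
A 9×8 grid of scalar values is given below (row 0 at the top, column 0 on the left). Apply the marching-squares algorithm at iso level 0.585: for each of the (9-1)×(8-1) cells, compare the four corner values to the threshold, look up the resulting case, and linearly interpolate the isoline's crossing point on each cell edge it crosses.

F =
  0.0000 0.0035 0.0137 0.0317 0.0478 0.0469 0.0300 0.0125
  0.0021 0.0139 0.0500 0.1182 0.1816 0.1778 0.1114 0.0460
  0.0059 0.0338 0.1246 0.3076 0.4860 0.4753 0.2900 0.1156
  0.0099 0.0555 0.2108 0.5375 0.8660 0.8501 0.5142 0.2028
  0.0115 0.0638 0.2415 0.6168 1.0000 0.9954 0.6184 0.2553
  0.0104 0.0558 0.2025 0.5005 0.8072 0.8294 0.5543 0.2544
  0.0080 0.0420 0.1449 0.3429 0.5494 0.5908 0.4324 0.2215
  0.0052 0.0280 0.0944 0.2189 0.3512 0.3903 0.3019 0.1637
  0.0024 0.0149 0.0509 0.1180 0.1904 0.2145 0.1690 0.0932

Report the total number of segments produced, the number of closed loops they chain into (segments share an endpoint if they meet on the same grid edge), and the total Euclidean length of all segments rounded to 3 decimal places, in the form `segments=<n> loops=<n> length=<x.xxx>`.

segments=16 loops=1 length=10.846

cell (2,3): code 0100 → (2.261,4.000)–(3.000,3.145)
cell (2,4): code 1100 → (2.293,5.000)–(2.261,4.000)
cell (2,5): code 1000 → (3.000,5.789)–(2.293,5.000)
cell (3,2): code 0100 → (3.599,3.000)–(4.000,2.915)
cell (3,3): code 1110 → (3.000,3.145)–(3.599,3.000)
cell (3,5): code 1101 → (3.679,6.000)–(3.000,5.789)
cell (3,6): code 1000 → (4.000,6.092)–(3.679,6.000)
cell (4,2): code 0010 → (4.000,2.915)–(4.273,3.000)
cell (4,3): code 0111 → (4.273,3.000)–(5.000,3.276)
cell (4,5): code 1011 → (5.000,5.888)–(4.521,6.000)
cell (4,6): code 0001 → (4.521,6.000)–(4.000,6.092)
cell (5,3): code 0010 → (5.000,3.276)–(5.862,4.000)
cell (5,4): code 0111 → (5.862,4.000)–(6.000,4.860)
cell (5,5): code 1001 → (6.000,5.037)–(5.000,5.888)
cell (6,4): code 0010 → (6.000,4.860)–(6.029,5.000)
cell (6,5): code 0001 → (6.029,5.000)–(6.000,5.037)
total: 16 segments, chained into 1 closed loop(s), length Σ = 10.846359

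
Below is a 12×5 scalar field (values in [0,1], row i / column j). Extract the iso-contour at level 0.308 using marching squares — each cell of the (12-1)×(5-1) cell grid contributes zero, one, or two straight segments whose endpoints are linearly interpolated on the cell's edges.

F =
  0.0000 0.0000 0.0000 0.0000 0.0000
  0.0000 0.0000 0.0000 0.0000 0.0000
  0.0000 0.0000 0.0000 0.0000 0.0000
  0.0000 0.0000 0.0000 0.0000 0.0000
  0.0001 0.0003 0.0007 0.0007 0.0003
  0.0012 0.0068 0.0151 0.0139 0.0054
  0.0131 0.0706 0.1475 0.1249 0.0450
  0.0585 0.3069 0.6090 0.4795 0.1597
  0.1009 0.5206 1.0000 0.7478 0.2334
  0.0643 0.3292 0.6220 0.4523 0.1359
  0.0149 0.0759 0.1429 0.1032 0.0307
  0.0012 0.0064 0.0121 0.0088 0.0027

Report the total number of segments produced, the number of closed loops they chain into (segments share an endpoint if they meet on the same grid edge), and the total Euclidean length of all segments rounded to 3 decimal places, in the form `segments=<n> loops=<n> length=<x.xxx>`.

segments=12 loops=1 length=10.175

cell (6,1): code 0100 → (6.348,2.000)–(7.000,1.004)
cell (6,2): code 1100 → (6.516,3.000)–(6.348,2.000)
cell (6,3): code 1000 → (7.000,3.536)–(6.516,3.000)
cell (7,0): code 0100 → (7.005,1.000)–(8.000,0.493)
cell (7,1): code 1110 → (7.000,1.004)–(7.005,1.000)
cell (7,3): code 1001 → (8.000,3.855)–(7.000,3.536)
cell (8,0): code 0110 → (8.000,0.493)–(9.000,0.920)
cell (8,3): code 1001 → (9.000,3.456)–(8.000,3.855)
cell (9,0): code 0010 → (9.000,0.920)–(9.084,1.000)
cell (9,1): code 0011 → (9.084,1.000)–(9.655,2.000)
cell (9,2): code 0011 → (9.655,2.000)–(9.413,3.000)
cell (9,3): code 0001 → (9.413,3.000)–(9.000,3.456)
total: 12 segments, chained into 1 closed loop(s), length Σ = 10.175227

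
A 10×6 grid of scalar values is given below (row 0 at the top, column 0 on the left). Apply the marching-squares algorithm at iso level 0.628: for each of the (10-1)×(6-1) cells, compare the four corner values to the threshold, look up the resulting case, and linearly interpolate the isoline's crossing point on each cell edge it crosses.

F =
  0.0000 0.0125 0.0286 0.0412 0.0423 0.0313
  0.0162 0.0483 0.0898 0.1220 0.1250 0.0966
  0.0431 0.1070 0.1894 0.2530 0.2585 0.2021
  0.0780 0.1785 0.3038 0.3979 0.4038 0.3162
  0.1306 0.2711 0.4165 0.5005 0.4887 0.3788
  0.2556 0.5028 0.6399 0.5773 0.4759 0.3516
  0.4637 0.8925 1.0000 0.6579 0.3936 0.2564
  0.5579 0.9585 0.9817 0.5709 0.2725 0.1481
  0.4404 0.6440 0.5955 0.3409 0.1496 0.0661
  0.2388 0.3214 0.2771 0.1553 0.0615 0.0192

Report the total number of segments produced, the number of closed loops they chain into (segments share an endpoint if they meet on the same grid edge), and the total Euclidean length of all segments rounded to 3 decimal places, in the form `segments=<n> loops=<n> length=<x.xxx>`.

cell (4,1): code 0100 → (4.947,2.000)–(5.000,1.913)
cell (4,2): code 1000 → (5.000,2.190)–(4.947,2.000)
cell (5,0): code 0100 → (5.321,1.000)–(6.000,0.383)
cell (5,1): code 1110 → (5.000,1.913)–(5.321,1.000)
cell (5,2): code 1101 → (5.629,3.000)–(5.000,2.190)
cell (5,3): code 1000 → (6.000,3.113)–(5.629,3.000)
cell (6,0): code 0110 → (6.000,0.383)–(7.000,0.175)
cell (6,2): code 1011 → (7.000,2.861)–(6.344,3.000)
cell (6,3): code 0001 → (6.344,3.000)–(6.000,3.113)
cell (7,0): code 0110 → (7.000,0.175)–(8.000,0.921)
cell (7,1): code 1011 → (8.000,1.330)–(7.916,2.000)
cell (7,2): code 0001 → (7.916,2.000)–(7.000,2.861)
cell (8,0): code 0010 → (8.000,0.921)–(8.050,1.000)
cell (8,1): code 0001 → (8.050,1.000)–(8.000,1.330)
total: 14 segments, chained into 1 closed loop(s), length Σ = 9.258710

segments=14 loops=1 length=9.259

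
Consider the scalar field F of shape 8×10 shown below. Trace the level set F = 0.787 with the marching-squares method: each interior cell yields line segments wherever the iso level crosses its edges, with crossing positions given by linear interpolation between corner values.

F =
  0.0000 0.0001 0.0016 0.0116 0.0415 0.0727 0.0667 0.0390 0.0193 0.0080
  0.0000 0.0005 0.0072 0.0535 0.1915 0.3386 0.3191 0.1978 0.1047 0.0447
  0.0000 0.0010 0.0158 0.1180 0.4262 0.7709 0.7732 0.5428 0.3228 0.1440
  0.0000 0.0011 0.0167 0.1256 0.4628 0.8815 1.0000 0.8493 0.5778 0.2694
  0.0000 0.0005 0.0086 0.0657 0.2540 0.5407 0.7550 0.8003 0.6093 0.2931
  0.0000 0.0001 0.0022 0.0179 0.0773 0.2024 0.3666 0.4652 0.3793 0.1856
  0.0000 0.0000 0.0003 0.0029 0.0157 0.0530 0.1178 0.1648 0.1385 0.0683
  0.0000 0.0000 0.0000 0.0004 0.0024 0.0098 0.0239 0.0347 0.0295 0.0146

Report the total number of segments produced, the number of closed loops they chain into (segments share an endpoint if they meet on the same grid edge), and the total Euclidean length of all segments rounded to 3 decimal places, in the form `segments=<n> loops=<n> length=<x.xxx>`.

cell (2,4): code 0100 → (2.146,5.000)–(3.000,4.774)
cell (2,5): code 1100 → (2.061,6.000)–(2.146,5.000)
cell (2,6): code 1100 → (2.797,7.000)–(2.061,6.000)
cell (2,7): code 1000 → (3.000,7.229)–(2.797,7.000)
cell (3,4): code 0010 → (3.000,4.774)–(3.277,5.000)
cell (3,5): code 0011 → (3.277,5.000)–(3.869,6.000)
cell (3,6): code 0111 → (3.869,6.000)–(4.000,6.706)
cell (3,7): code 1001 → (4.000,7.070)–(3.000,7.229)
cell (4,6): code 0010 → (4.000,6.706)–(4.040,7.000)
cell (4,7): code 0001 → (4.040,7.000)–(4.000,7.070)
total: 10 segments, chained into 1 closed loop(s), length Σ = 7.062615

segments=10 loops=1 length=7.063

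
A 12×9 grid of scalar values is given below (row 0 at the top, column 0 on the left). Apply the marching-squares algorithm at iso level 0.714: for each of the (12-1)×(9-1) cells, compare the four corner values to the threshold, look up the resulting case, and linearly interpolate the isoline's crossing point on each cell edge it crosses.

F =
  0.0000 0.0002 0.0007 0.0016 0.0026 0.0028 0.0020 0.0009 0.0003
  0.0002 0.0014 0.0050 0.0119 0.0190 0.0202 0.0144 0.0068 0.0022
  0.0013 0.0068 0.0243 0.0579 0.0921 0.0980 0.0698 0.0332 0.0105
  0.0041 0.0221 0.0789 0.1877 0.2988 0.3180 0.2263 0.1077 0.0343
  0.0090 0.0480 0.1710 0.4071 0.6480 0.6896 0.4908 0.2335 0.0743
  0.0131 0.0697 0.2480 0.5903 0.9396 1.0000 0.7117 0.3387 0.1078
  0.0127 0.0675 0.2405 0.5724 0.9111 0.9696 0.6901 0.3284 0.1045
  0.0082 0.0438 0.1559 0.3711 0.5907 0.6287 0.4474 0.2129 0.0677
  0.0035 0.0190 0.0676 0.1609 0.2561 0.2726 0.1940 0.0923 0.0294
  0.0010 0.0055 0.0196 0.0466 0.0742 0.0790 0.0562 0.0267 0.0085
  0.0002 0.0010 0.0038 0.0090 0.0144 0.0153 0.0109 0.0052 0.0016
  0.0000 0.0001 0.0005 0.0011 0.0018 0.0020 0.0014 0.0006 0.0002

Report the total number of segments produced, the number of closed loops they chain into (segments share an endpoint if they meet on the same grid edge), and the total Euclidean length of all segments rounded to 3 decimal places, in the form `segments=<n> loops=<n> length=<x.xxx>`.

cell (4,3): code 0100 → (4.226,4.000)–(5.000,3.354)
cell (4,4): code 1100 → (4.079,5.000)–(4.226,4.000)
cell (4,5): code 1000 → (5.000,5.992)–(4.079,5.000)
cell (5,3): code 0110 → (5.000,3.354)–(6.000,3.418)
cell (5,5): code 1001 → (6.000,5.914)–(5.000,5.992)
cell (6,3): code 0010 → (6.000,3.418)–(6.615,4.000)
cell (6,4): code 0011 → (6.615,4.000)–(6.750,5.000)
cell (6,5): code 0001 → (6.750,5.000)–(6.000,5.914)
total: 8 segments, chained into 1 closed loop(s), length Σ = 8.416010

segments=8 loops=1 length=8.416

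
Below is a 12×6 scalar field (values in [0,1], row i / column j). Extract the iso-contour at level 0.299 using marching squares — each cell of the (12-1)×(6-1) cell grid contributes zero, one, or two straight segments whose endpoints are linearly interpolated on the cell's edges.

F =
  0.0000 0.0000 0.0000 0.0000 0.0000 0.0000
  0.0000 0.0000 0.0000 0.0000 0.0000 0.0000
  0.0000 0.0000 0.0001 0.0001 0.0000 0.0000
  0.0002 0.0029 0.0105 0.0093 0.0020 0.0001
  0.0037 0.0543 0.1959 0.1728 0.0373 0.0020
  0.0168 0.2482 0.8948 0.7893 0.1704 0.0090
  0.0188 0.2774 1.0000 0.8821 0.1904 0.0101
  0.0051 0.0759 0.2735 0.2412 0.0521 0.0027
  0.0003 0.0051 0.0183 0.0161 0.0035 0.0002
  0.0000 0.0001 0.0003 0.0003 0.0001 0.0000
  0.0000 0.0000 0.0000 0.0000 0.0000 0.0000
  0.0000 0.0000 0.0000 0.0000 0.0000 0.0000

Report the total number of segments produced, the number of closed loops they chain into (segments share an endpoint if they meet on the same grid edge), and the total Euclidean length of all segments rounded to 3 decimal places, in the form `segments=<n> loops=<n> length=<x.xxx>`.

cell (4,1): code 0100 → (4.148,2.000)–(5.000,1.079)
cell (4,2): code 1100 → (4.205,3.000)–(4.148,2.000)
cell (4,3): code 1000 → (5.000,3.792)–(4.205,3.000)
cell (5,1): code 0110 → (5.000,1.079)–(6.000,1.030)
cell (5,3): code 1001 → (6.000,3.843)–(5.000,3.792)
cell (6,1): code 0010 → (6.000,1.030)–(6.965,2.000)
cell (6,2): code 0011 → (6.965,2.000)–(6.910,3.000)
cell (6,3): code 0001 → (6.910,3.000)–(6.000,3.843)
total: 8 segments, chained into 1 closed loop(s), length Σ = 8.992045

segments=8 loops=1 length=8.992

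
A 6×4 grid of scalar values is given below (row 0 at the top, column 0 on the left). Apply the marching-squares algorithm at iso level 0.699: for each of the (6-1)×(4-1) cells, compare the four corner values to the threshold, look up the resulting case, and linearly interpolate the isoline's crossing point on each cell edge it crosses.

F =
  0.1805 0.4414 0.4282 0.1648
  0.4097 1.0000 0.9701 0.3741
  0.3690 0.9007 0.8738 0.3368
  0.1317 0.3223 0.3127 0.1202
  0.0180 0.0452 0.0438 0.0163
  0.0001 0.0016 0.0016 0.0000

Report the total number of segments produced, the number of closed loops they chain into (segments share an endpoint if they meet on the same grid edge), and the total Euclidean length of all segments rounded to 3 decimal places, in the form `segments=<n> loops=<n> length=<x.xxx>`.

cell (0,0): code 0100 → (0.461,1.000)–(1.000,0.490)
cell (0,1): code 1100 → (0.500,2.000)–(0.461,1.000)
cell (0,2): code 1000 → (1.000,2.455)–(0.500,2.000)
cell (1,0): code 0110 → (1.000,0.490)–(2.000,0.621)
cell (1,2): code 1001 → (2.000,2.326)–(1.000,2.455)
cell (2,0): code 0010 → (2.000,0.621)–(2.349,1.000)
cell (2,1): code 0011 → (2.349,1.000)–(2.312,2.000)
cell (2,2): code 0001 → (2.312,2.000)–(2.000,2.326)
total: 8 segments, chained into 1 closed loop(s), length Σ = 6.402114

segments=8 loops=1 length=6.402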